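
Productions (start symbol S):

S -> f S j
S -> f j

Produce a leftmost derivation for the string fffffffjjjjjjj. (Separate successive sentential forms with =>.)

S => fSj => ffSjj => fffSjjj => ffffSjjjj => fffffSjjjjj => ffffffSjjjjjj => fffffffjjjjjjj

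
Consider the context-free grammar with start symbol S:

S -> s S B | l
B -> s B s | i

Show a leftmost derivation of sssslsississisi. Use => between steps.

S => sSB => ssSBB => sssSBBB => ssssSBBBB => sssslBBBB => sssslsBsBBB => sssslsisBBB => sssslsissBsBB => sssslsissisBB => sssslsississBsB => sssslsississisB => sssslsississisi

S => sSB   [S -> s S B]
sSB => ssSBB   [S -> s S B]
ssSBB => sssSBBB   [S -> s S B]
sssSBBB => ssssSBBBB   [S -> s S B]
ssssSBBBB => sssslBBBB   [S -> l]
sssslBBBB => sssslsBsBBB   [B -> s B s]
sssslsBsBBB => sssslsisBBB   [B -> i]
sssslsisBBB => sssslsissBsBB   [B -> s B s]
sssslsissBsBB => sssslsissisBB   [B -> i]
sssslsissisBB => sssslsississBsB   [B -> s B s]
sssslsississBsB => sssslsississisB   [B -> i]
sssslsississisB => sssslsississisi   [B -> i]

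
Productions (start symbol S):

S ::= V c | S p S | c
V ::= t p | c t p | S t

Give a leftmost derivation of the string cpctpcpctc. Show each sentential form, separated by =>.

S=>SpS=>SpSpS=>cpSpS=>cpVcpS=>cpctpcpS=>cpctpcpVc=>cpctpcpStc=>cpctpcpctc

S => SpS   [S ::= S p S]
SpS => SpSpS   [S ::= S p S]
SpSpS => cpSpS   [S ::= c]
cpSpS => cpVcpS   [S ::= V c]
cpVcpS => cpctpcpS   [V ::= c t p]
cpctpcpS => cpctpcpVc   [S ::= V c]
cpctpcpVc => cpctpcpStc   [V ::= S t]
cpctpcpStc => cpctpcpctc   [S ::= c]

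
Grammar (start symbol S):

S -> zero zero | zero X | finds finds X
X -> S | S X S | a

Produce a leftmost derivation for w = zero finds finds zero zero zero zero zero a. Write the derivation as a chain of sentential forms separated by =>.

S => zero X => zero S => zero finds finds X => zero finds finds S X S => zero finds finds zero zero X S => zero finds finds zero zero S S => zero finds finds zero zero zero zero S => zero finds finds zero zero zero zero zero X => zero finds finds zero zero zero zero zero a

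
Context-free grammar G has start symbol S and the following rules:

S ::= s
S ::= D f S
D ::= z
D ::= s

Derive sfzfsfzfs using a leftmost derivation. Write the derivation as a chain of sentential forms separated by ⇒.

S ⇒ DfS ⇒ sfS ⇒ sfDfS ⇒ sfzfS ⇒ sfzfDfS ⇒ sfzfsfS ⇒ sfzfsfDfS ⇒ sfzfsfzfS ⇒ sfzfsfzfs

S ⇒ DfS   [S ::= D f S]
DfS ⇒ sfS   [D ::= s]
sfS ⇒ sfDfS   [S ::= D f S]
sfDfS ⇒ sfzfS   [D ::= z]
sfzfS ⇒ sfzfDfS   [S ::= D f S]
sfzfDfS ⇒ sfzfsfS   [D ::= s]
sfzfsfS ⇒ sfzfsfDfS   [S ::= D f S]
sfzfsfDfS ⇒ sfzfsfzfS   [D ::= z]
sfzfsfzfS ⇒ sfzfsfzfs   [S ::= s]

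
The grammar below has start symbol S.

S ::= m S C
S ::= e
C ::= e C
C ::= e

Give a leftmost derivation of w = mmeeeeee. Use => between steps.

S => mSC   [S ::= m S C]
mSC => mmSCC   [S ::= m S C]
mmSCC => mmeCC   [S ::= e]
mmeCC => mmeeCC   [C ::= e C]
mmeeCC => mmeeeCC   [C ::= e C]
mmeeeCC => mmeeeeCC   [C ::= e C]
mmeeeeCC => mmeeeeeC   [C ::= e]
mmeeeeeC => mmeeeeee   [C ::= e]

S => mSC => mmSCC => mmeCC => mmeeCC => mmeeeCC => mmeeeeCC => mmeeeeeC => mmeeeeee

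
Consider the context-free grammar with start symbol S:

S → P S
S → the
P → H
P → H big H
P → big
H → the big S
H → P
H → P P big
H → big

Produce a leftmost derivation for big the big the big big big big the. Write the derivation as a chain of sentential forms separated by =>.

S => P S   [S → P S]
P S => big S   [P → big]
big S => big P S   [S → P S]
big P S => big H S   [P → H]
big H S => big P P big S   [H → P P big]
big P P big S => big H P big S   [P → H]
big H P big S => big the big S P big S   [H → the big S]
big the big S P big S => big the big the P big S   [S → the]
big the big the P big S => big the big the H big H big S   [P → H big H]
big the big the H big H big S => big the big the big big H big S   [H → big]
big the big the big big H big S => big the big the big big big big S   [H → big]
big the big the big big big big S => big the big the big big big big the   [S → the]

S => P S => big S => big P S => big H S => big P P big S => big H P big S => big the big S P big S => big the big the P big S => big the big the H big H big S => big the big the big big H big S => big the big the big big big big S => big the big the big big big big the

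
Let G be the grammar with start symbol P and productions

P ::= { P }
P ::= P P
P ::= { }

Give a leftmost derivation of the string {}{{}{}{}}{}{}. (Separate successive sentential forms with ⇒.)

P ⇒ PP ⇒ PPP ⇒ {}PP ⇒ {}PPP ⇒ {}{P}PP ⇒ {}{PP}PP ⇒ {}{PPP}PP ⇒ {}{{}PP}PP ⇒ {}{{}{}P}PP ⇒ {}{{}{}{}}PP ⇒ {}{{}{}{}}{}P ⇒ {}{{}{}{}}{}{}

P ⇒ PP   [P ::= P P]
PP ⇒ PPP   [P ::= P P]
PPP ⇒ {}PP   [P ::= { }]
{}PP ⇒ {}PPP   [P ::= P P]
{}PPP ⇒ {}{P}PP   [P ::= { P }]
{}{P}PP ⇒ {}{PP}PP   [P ::= P P]
{}{PP}PP ⇒ {}{PPP}PP   [P ::= P P]
{}{PPP}PP ⇒ {}{{}PP}PP   [P ::= { }]
{}{{}PP}PP ⇒ {}{{}{}P}PP   [P ::= { }]
{}{{}{}P}PP ⇒ {}{{}{}{}}PP   [P ::= { }]
{}{{}{}{}}PP ⇒ {}{{}{}{}}{}P   [P ::= { }]
{}{{}{}{}}{}P ⇒ {}{{}{}{}}{}{}   [P ::= { }]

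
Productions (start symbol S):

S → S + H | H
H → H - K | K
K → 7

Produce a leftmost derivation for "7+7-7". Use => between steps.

S => S+H => H+H => K+H => 7+H => 7+H-K => 7+K-K => 7+7-K => 7+7-7

S => S+H   [S → S + H]
S+H => H+H   [S → H]
H+H => K+H   [H → K]
K+H => 7+H   [K → 7]
7+H => 7+H-K   [H → H - K]
7+H-K => 7+K-K   [H → K]
7+K-K => 7+7-K   [K → 7]
7+7-K => 7+7-7   [K → 7]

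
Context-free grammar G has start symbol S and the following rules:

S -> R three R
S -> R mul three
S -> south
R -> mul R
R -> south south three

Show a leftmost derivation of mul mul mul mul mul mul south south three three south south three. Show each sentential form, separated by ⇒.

S ⇒ R three R ⇒ mul R three R ⇒ mul mul R three R ⇒ mul mul mul R three R ⇒ mul mul mul mul R three R ⇒ mul mul mul mul mul R three R ⇒ mul mul mul mul mul mul R three R ⇒ mul mul mul mul mul mul south south three three R ⇒ mul mul mul mul mul mul south south three three south south three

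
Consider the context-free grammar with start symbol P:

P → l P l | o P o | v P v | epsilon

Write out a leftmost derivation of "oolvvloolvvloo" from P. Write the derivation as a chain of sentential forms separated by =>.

P => oPo => ooPoo => oolPloo => oolvPvloo => oolvvPvvloo => oolvvlPlvvloo => oolvvloPolvvloo => oolvvloolvvloo

P => oPo   [P → o P o]
oPo => ooPoo   [P → o P o]
ooPoo => oolPloo   [P → l P l]
oolPloo => oolvPvloo   [P → v P v]
oolvPvloo => oolvvPvvloo   [P → v P v]
oolvvPvvloo => oolvvlPlvvloo   [P → l P l]
oolvvlPlvvloo => oolvvloPolvvloo   [P → o P o]
oolvvloPolvvloo => oolvvloolvvloo   [P → epsilon]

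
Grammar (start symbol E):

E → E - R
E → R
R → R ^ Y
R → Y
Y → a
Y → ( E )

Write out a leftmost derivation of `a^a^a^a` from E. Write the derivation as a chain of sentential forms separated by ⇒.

E ⇒ R   [E → R]
R ⇒ R^Y   [R → R ^ Y]
R^Y ⇒ R^Y^Y   [R → R ^ Y]
R^Y^Y ⇒ R^Y^Y^Y   [R → R ^ Y]
R^Y^Y^Y ⇒ Y^Y^Y^Y   [R → Y]
Y^Y^Y^Y ⇒ a^Y^Y^Y   [Y → a]
a^Y^Y^Y ⇒ a^a^Y^Y   [Y → a]
a^a^Y^Y ⇒ a^a^a^Y   [Y → a]
a^a^a^Y ⇒ a^a^a^a   [Y → a]

E ⇒ R ⇒ R^Y ⇒ R^Y^Y ⇒ R^Y^Y^Y ⇒ Y^Y^Y^Y ⇒ a^Y^Y^Y ⇒ a^a^Y^Y ⇒ a^a^a^Y ⇒ a^a^a^a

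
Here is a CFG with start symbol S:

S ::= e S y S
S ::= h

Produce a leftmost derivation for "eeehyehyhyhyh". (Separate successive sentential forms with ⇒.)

S ⇒ eSyS   [S ::= e S y S]
eSyS ⇒ eeSySyS   [S ::= e S y S]
eeSySyS ⇒ eeeSySySyS   [S ::= e S y S]
eeeSySySyS ⇒ eeehySySyS   [S ::= h]
eeehySySyS ⇒ eeehyeSySySyS   [S ::= e S y S]
eeehyeSySySyS ⇒ eeehyehySySyS   [S ::= h]
eeehyehySySyS ⇒ eeehyehyhySyS   [S ::= h]
eeehyehyhySyS ⇒ eeehyehyhyhyS   [S ::= h]
eeehyehyhyhyS ⇒ eeehyehyhyhyh   [S ::= h]

S⇒eSyS⇒eeSySyS⇒eeeSySySyS⇒eeehySySyS⇒eeehyeSySySyS⇒eeehyehySySyS⇒eeehyehyhySyS⇒eeehyehyhyhyS⇒eeehyehyhyhyh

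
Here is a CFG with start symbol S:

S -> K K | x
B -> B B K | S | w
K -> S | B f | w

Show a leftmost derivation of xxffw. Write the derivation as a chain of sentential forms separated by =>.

S=>KK=>BfK=>SfK=>KKfK=>SKfK=>xKfK=>xBffK=>xSffK=>xxffK=>xxffw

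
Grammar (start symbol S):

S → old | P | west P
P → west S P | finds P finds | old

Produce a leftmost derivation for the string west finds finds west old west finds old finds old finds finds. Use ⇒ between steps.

S ⇒ west P   [S → west P]
west P ⇒ west finds P finds   [P → finds P finds]
west finds P finds ⇒ west finds finds P finds finds   [P → finds P finds]
west finds finds P finds finds ⇒ west finds finds west S P finds finds   [P → west S P]
west finds finds west S P finds finds ⇒ west finds finds west old P finds finds   [S → old]
west finds finds west old P finds finds ⇒ west finds finds west old west S P finds finds   [P → west S P]
west finds finds west old west S P finds finds ⇒ west finds finds west old west P P finds finds   [S → P]
west finds finds west old west P P finds finds ⇒ west finds finds west old west finds P finds P finds finds   [P → finds P finds]
west finds finds west old west finds P finds P finds finds ⇒ west finds finds west old west finds old finds P finds finds   [P → old]
west finds finds west old west finds old finds P finds finds ⇒ west finds finds west old west finds old finds old finds finds   [P → old]

S ⇒ west P ⇒ west finds P finds ⇒ west finds finds P finds finds ⇒ west finds finds west S P finds finds ⇒ west finds finds west old P finds finds ⇒ west finds finds west old west S P finds finds ⇒ west finds finds west old west P P finds finds ⇒ west finds finds west old west finds P finds P finds finds ⇒ west finds finds west old west finds old finds P finds finds ⇒ west finds finds west old west finds old finds old finds finds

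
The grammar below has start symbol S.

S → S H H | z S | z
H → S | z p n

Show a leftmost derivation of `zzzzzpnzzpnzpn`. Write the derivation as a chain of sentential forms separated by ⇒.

S ⇒ SHH   [S → S H H]
SHH ⇒ zHH   [S → z]
zHH ⇒ zSH   [H → S]
zSH ⇒ zzSH   [S → z S]
zzSH ⇒ zzSHHH   [S → S H H]
zzSHHH ⇒ zzzHHH   [S → z]
zzzHHH ⇒ zzzSHH   [H → S]
zzzSHH ⇒ zzzzHH   [S → z]
zzzzHH ⇒ zzzzzpnH   [H → z p n]
zzzzzpnH ⇒ zzzzzpnS   [H → S]
zzzzzpnS ⇒ zzzzzpnSHH   [S → S H H]
zzzzzpnSHH ⇒ zzzzzpnzHH   [S → z]
zzzzzpnzHH ⇒ zzzzzpnzzpnH   [H → z p n]
zzzzzpnzzpnH ⇒ zzzzzpnzzpnzpn   [H → z p n]

S ⇒ SHH ⇒ zHH ⇒ zSH ⇒ zzSH ⇒ zzSHHH ⇒ zzzHHH ⇒ zzzSHH ⇒ zzzzHH ⇒ zzzzzpnH ⇒ zzzzzpnS ⇒ zzzzzpnSHH ⇒ zzzzzpnzHH ⇒ zzzzzpnzzpnH ⇒ zzzzzpnzzpnzpn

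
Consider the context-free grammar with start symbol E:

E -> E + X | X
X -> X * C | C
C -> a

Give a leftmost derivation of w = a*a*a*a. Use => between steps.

E=>X=>X*C=>X*C*C=>X*C*C*C=>C*C*C*C=>a*C*C*C=>a*a*C*C=>a*a*a*C=>a*a*a*a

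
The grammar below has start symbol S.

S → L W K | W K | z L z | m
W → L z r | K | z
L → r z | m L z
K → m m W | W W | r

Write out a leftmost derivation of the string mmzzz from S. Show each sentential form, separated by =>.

S=>WK=>KK=>mmWK=>mmzK=>mmzWW=>mmzzW=>mmzzz

S => WK   [S → W K]
WK => KK   [W → K]
KK => mmWK   [K → m m W]
mmWK => mmzK   [W → z]
mmzK => mmzWW   [K → W W]
mmzWW => mmzzW   [W → z]
mmzzW => mmzzz   [W → z]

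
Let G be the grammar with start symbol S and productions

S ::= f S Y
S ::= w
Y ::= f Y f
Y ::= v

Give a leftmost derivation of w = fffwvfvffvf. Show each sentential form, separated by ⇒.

S ⇒ fSY ⇒ ffSYY ⇒ fffSYYY ⇒ fffwYYY ⇒ fffwvYY ⇒ fffwvfYfY ⇒ fffwvfvfY ⇒ fffwvfvffYf ⇒ fffwvfvffvf

S ⇒ fSY   [S ::= f S Y]
fSY ⇒ ffSYY   [S ::= f S Y]
ffSYY ⇒ fffSYYY   [S ::= f S Y]
fffSYYY ⇒ fffwYYY   [S ::= w]
fffwYYY ⇒ fffwvYY   [Y ::= v]
fffwvYY ⇒ fffwvfYfY   [Y ::= f Y f]
fffwvfYfY ⇒ fffwvfvfY   [Y ::= v]
fffwvfvfY ⇒ fffwvfvffYf   [Y ::= f Y f]
fffwvfvffYf ⇒ fffwvfvffvf   [Y ::= v]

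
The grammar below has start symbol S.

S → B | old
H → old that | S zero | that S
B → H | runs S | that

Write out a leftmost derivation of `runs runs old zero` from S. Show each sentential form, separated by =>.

S => B => H => S zero => B zero => runs S zero => runs B zero => runs runs S zero => runs runs old zero

S => B   [S → B]
B => H   [B → H]
H => S zero   [H → S zero]
S zero => B zero   [S → B]
B zero => runs S zero   [B → runs S]
runs S zero => runs B zero   [S → B]
runs B zero => runs runs S zero   [B → runs S]
runs runs S zero => runs runs old zero   [S → old]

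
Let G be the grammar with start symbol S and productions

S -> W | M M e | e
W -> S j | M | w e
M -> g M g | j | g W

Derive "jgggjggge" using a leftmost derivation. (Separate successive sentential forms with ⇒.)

S ⇒ MMe ⇒ jMe ⇒ jgMge ⇒ jggMgge ⇒ jgggMggge ⇒ jgggjggge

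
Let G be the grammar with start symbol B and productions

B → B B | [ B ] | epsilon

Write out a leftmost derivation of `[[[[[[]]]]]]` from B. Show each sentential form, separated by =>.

B=>[B]=>[BB]=>[[B]B]=>[[[B]]B]=>[[[[B]]]B]=>[[[[[B]]]]B]=>[[[[[[B]]]]]B]=>[[[[[[]]]]]B]=>[[[[[[]]]]]]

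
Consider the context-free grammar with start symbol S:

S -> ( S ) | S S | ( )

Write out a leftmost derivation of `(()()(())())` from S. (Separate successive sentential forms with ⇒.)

S ⇒ (S)   [S -> ( S )]
(S) ⇒ (SS)   [S -> S S]
(SS) ⇒ (()S)   [S -> ( )]
(()S) ⇒ (()SS)   [S -> S S]
(()SS) ⇒ (()()S)   [S -> ( )]
(()()S) ⇒ (()()SS)   [S -> S S]
(()()SS) ⇒ (()()(S)S)   [S -> ( S )]
(()()(S)S) ⇒ (()()(())S)   [S -> ( )]
(()()(())S) ⇒ (()()(())())   [S -> ( )]

S⇒(S)⇒(SS)⇒(()S)⇒(()SS)⇒(()()S)⇒(()()SS)⇒(()()(S)S)⇒(()()(())S)⇒(()()(())())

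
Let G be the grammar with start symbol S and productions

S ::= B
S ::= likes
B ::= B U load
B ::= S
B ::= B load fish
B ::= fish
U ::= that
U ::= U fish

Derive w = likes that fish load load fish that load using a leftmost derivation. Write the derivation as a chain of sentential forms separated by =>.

S => B => B U load => B load fish U load => B U load load fish U load => S U load load fish U load => likes U load load fish U load => likes U fish load load fish U load => likes that fish load load fish U load => likes that fish load load fish that load

S => B   [S ::= B]
B => B U load   [B ::= B U load]
B U load => B load fish U load   [B ::= B load fish]
B load fish U load => B U load load fish U load   [B ::= B U load]
B U load load fish U load => S U load load fish U load   [B ::= S]
S U load load fish U load => likes U load load fish U load   [S ::= likes]
likes U load load fish U load => likes U fish load load fish U load   [U ::= U fish]
likes U fish load load fish U load => likes that fish load load fish U load   [U ::= that]
likes that fish load load fish U load => likes that fish load load fish that load   [U ::= that]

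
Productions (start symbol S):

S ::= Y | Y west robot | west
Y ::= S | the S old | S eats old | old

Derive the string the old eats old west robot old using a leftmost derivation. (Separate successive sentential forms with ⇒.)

S ⇒ Y ⇒ the S old ⇒ the Y west robot old ⇒ the S eats old west robot old ⇒ the Y eats old west robot old ⇒ the old eats old west robot old

S ⇒ Y   [S ::= Y]
Y ⇒ the S old   [Y ::= the S old]
the S old ⇒ the Y west robot old   [S ::= Y west robot]
the Y west robot old ⇒ the S eats old west robot old   [Y ::= S eats old]
the S eats old west robot old ⇒ the Y eats old west robot old   [S ::= Y]
the Y eats old west robot old ⇒ the old eats old west robot old   [Y ::= old]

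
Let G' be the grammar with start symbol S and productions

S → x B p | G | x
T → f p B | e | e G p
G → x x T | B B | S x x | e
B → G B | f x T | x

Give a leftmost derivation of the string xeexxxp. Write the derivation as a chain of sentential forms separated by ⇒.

S⇒xBp⇒xGBp⇒xeBp⇒xeGBp⇒xeBBBp⇒xeGBBBp⇒xeeBBBp⇒xeexBBp⇒xeexxBp⇒xeexxxp

S ⇒ xBp   [S → x B p]
xBp ⇒ xGBp   [B → G B]
xGBp ⇒ xeBp   [G → e]
xeBp ⇒ xeGBp   [B → G B]
xeGBp ⇒ xeBBBp   [G → B B]
xeBBBp ⇒ xeGBBBp   [B → G B]
xeGBBBp ⇒ xeeBBBp   [G → e]
xeeBBBp ⇒ xeexBBp   [B → x]
xeexBBp ⇒ xeexxBp   [B → x]
xeexxBp ⇒ xeexxxp   [B → x]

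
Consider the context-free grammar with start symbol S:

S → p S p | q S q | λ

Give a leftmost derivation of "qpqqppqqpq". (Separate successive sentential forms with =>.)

S => qSq   [S → q S q]
qSq => qpSpq   [S → p S p]
qpSpq => qpqSqpq   [S → q S q]
qpqSqpq => qpqqSqqpq   [S → q S q]
qpqqSqqpq => qpqqpSpqqpq   [S → p S p]
qpqqpSpqqpq => qpqqppqqpq   [S → λ]

S=>qSq=>qpSpq=>qpqSqpq=>qpqqSqqpq=>qpqqpSpqqpq=>qpqqppqqpq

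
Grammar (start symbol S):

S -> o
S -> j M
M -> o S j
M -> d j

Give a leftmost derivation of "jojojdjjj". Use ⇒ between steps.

S ⇒ jM   [S -> j M]
jM ⇒ joSj   [M -> o S j]
joSj ⇒ jojMj   [S -> j M]
jojMj ⇒ jojoSjj   [M -> o S j]
jojoSjj ⇒ jojojMjj   [S -> j M]
jojojMjj ⇒ jojojdjjj   [M -> d j]

S ⇒ jM ⇒ joSj ⇒ jojMj ⇒ jojoSjj ⇒ jojojMjj ⇒ jojojdjjj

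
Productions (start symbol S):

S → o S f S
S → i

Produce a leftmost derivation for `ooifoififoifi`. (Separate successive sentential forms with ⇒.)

S ⇒ oSfS   [S → o S f S]
oSfS ⇒ ooSfSfS   [S → o S f S]
ooSfSfS ⇒ ooifSfS   [S → i]
ooifSfS ⇒ ooifoSfSfS   [S → o S f S]
ooifoSfSfS ⇒ ooifoifSfS   [S → i]
ooifoifSfS ⇒ ooifoififS   [S → i]
ooifoififS ⇒ ooifoififoSfS   [S → o S f S]
ooifoififoSfS ⇒ ooifoififoifS   [S → i]
ooifoififoifS ⇒ ooifoififoifi   [S → i]

S ⇒ oSfS ⇒ ooSfSfS ⇒ ooifSfS ⇒ ooifoSfSfS ⇒ ooifoifSfS ⇒ ooifoififS ⇒ ooifoififoSfS ⇒ ooifoififoifS ⇒ ooifoififoifi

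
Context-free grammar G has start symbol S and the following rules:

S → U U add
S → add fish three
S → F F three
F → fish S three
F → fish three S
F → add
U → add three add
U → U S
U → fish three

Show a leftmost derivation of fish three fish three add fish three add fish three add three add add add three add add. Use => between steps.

S => U U add   [S → U U add]
U U add => U S U add   [U → U S]
U S U add => fish three S U add   [U → fish three]
fish three S U add => fish three U U add U add   [S → U U add]
fish three U U add U add => fish three U S U add U add   [U → U S]
fish three U S U add U add => fish three U S S U add U add   [U → U S]
fish three U S S U add U add => fish three fish three S S U add U add   [U → fish three]
fish three fish three S S U add U add => fish three fish three add fish three S U add U add   [S → add fish three]
fish three fish three add fish three S U add U add => fish three fish three add fish three add fish three U add U add   [S → add fish three]
fish three fish three add fish three add fish three U add U add => fish three fish three add fish three add fish three add three add add U add   [U → add three add]
fish three fish three add fish three add fish three add three add add U add => fish three fish three add fish three add fish three add three add add add three add add   [U → add three add]

S => U U add => U S U add => fish three S U add => fish three U U add U add => fish three U S U add U add => fish three U S S U add U add => fish three fish three S S U add U add => fish three fish three add fish three S U add U add => fish three fish three add fish three add fish three U add U add => fish three fish three add fish three add fish three add three add add U add => fish three fish three add fish three add fish three add three add add add three add add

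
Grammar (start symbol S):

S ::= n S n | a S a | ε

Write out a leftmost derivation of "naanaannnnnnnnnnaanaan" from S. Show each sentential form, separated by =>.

S => nSn => naSan => naaSaan => naanSnaan => naanaSanaan => naanaaSaanaan => naanaanSnaanaan => naanaannSnnaanaan => naanaannnSnnnaanaan => naanaannnnSnnnnaanaan => naanaannnnnSnnnnnaanaan => naanaannnnnnnnnnaanaan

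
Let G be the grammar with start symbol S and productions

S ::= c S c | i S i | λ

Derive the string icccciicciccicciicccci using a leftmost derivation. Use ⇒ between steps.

S ⇒ iSi   [S ::= i S i]
iSi ⇒ icSci   [S ::= c S c]
icSci ⇒ iccScci   [S ::= c S c]
iccScci ⇒ icccSccci   [S ::= c S c]
icccSccci ⇒ iccccScccci   [S ::= c S c]
iccccScccci ⇒ icccciSicccci   [S ::= i S i]
icccciSicccci ⇒ icccciiSiicccci   [S ::= i S i]
icccciiSiicccci ⇒ icccciicSciicccci   [S ::= c S c]
icccciicSciicccci ⇒ icccciiccScciicccci   [S ::= c S c]
icccciiccScciicccci ⇒ icccciicciSicciicccci   [S ::= i S i]
icccciicciSicciicccci ⇒ icccciiccicScicciicccci   [S ::= c S c]
icccciiccicScicciicccci ⇒ icccciicciccicciicccci   [S ::= λ]

S ⇒ iSi ⇒ icSci ⇒ iccScci ⇒ icccSccci ⇒ iccccScccci ⇒ icccciSicccci ⇒ icccciiSiicccci ⇒ icccciicSciicccci ⇒ icccciiccScciicccci ⇒ icccciicciSicciicccci ⇒ icccciiccicScicciicccci ⇒ icccciicciccicciicccci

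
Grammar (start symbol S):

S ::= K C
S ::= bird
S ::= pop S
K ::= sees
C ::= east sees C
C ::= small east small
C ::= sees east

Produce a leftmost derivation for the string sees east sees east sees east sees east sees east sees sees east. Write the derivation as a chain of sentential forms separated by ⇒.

S ⇒ K C ⇒ sees C ⇒ sees east sees C ⇒ sees east sees east sees C ⇒ sees east sees east sees east sees C ⇒ sees east sees east sees east sees east sees C ⇒ sees east sees east sees east sees east sees east sees C ⇒ sees east sees east sees east sees east sees east sees sees east

S ⇒ K C   [S ::= K C]
K C ⇒ sees C   [K ::= sees]
sees C ⇒ sees east sees C   [C ::= east sees C]
sees east sees C ⇒ sees east sees east sees C   [C ::= east sees C]
sees east sees east sees C ⇒ sees east sees east sees east sees C   [C ::= east sees C]
sees east sees east sees east sees C ⇒ sees east sees east sees east sees east sees C   [C ::= east sees C]
sees east sees east sees east sees east sees C ⇒ sees east sees east sees east sees east sees east sees C   [C ::= east sees C]
sees east sees east sees east sees east sees east sees C ⇒ sees east sees east sees east sees east sees east sees sees east   [C ::= sees east]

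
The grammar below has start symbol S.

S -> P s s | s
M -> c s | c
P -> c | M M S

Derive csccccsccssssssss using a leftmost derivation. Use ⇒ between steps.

S ⇒ Pss   [S -> P s s]
Pss ⇒ MMSss   [P -> M M S]
MMSss ⇒ csMSss   [M -> c s]
csMSss ⇒ cscSss   [M -> c]
cscSss ⇒ cscPssss   [S -> P s s]
cscPssss ⇒ cscMMSssss   [P -> M M S]
cscMMSssss ⇒ csccMSssss   [M -> c]
csccMSssss ⇒ cscccSssss   [M -> c]
cscccSssss ⇒ cscccPssssss   [S -> P s s]
cscccPssssss ⇒ cscccMMSssssss   [P -> M M S]
cscccMMSssssss ⇒ csccccsMSssssss   [M -> c s]
csccccsMSssssss ⇒ csccccscSssssss   [M -> c]
csccccscSssssss ⇒ csccccscPssssssss   [S -> P s s]
csccccscPssssssss ⇒ csccccsccssssssss   [P -> c]

S ⇒ Pss ⇒ MMSss ⇒ csMSss ⇒ cscSss ⇒ cscPssss ⇒ cscMMSssss ⇒ csccMSssss ⇒ cscccSssss ⇒ cscccPssssss ⇒ cscccMMSssssss ⇒ csccccsMSssssss ⇒ csccccscSssssss ⇒ csccccscPssssssss ⇒ csccccsccssssssss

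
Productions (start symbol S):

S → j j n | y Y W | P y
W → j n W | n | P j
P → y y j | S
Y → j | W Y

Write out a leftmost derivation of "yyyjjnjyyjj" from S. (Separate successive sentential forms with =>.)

S => yYW   [S → y Y W]
yYW => yWYW   [Y → W Y]
yWYW => yPjYW   [W → P j]
yPjYW => yyyjjYW   [P → y y j]
yyyjjYW => yyyjjWYW   [Y → W Y]
yyyjjWYW => yyyjjnYW   [W → n]
yyyjjnYW => yyyjjnjW   [Y → j]
yyyjjnjW => yyyjjnjPj   [W → P j]
yyyjjnjPj => yyyjjnjyyjj   [P → y y j]

S => yYW => yWYW => yPjYW => yyyjjYW => yyyjjWYW => yyyjjnYW => yyyjjnjW => yyyjjnjPj => yyyjjnjyyjj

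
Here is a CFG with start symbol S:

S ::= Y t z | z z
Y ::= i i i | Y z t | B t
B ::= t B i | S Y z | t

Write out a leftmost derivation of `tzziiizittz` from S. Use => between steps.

S => Ytz => Bttz => tBittz => tSYzittz => tzzYzittz => tzziiizittz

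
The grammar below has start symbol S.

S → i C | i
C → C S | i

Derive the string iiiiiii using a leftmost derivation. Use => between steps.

S => iC   [S → i C]
iC => iCS   [C → C S]
iCS => iiS   [C → i]
iiS => iiiC   [S → i C]
iiiC => iiiCS   [C → C S]
iiiCS => iiiCSS   [C → C S]
iiiCSS => iiiiSS   [C → i]
iiiiSS => iiiiiS   [S → i]
iiiiiS => iiiiiiC   [S → i C]
iiiiiiC => iiiiiii   [C → i]

S => iC => iCS => iiS => iiiC => iiiCS => iiiCSS => iiiiSS => iiiiiS => iiiiiiC => iiiiiii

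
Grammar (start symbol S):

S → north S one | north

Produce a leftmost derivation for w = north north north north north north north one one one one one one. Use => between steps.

S => north S one => north north S one one => north north north S one one one => north north north north S one one one one => north north north north north S one one one one one => north north north north north north S one one one one one one => north north north north north north north one one one one one one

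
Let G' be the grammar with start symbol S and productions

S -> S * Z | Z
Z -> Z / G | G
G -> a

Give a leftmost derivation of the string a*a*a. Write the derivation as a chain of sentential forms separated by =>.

S => S*Z => S*Z*Z => Z*Z*Z => G*Z*Z => a*Z*Z => a*G*Z => a*a*Z => a*a*G => a*a*a

S => S*Z   [S -> S * Z]
S*Z => S*Z*Z   [S -> S * Z]
S*Z*Z => Z*Z*Z   [S -> Z]
Z*Z*Z => G*Z*Z   [Z -> G]
G*Z*Z => a*Z*Z   [G -> a]
a*Z*Z => a*G*Z   [Z -> G]
a*G*Z => a*a*Z   [G -> a]
a*a*Z => a*a*G   [Z -> G]
a*a*G => a*a*a   [G -> a]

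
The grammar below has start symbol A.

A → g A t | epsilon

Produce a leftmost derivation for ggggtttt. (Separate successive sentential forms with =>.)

A => gAt   [A → g A t]
gAt => ggAtt   [A → g A t]
ggAtt => gggAttt   [A → g A t]
gggAttt => ggggAtttt   [A → g A t]
ggggAtttt => ggggtttt   [A → epsilon]

A => gAt => ggAtt => gggAttt => ggggAtttt => ggggtttt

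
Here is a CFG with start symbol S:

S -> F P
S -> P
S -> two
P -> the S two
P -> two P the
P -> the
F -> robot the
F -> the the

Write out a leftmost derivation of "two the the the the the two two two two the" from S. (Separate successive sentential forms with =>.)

S => P   [S -> P]
P => two P the   [P -> two P the]
two P the => two the S two the   [P -> the S two]
two the S two the => two the P two the   [S -> P]
two the P two the => two the the S two two the   [P -> the S two]
two the the S two two the => two the the F P two two the   [S -> F P]
two the the F P two two the => two the the the the P two two the   [F -> the the]
two the the the the P two two the => two the the the the the S two two two the   [P -> the S two]
two the the the the the S two two two the => two the the the the the two two two two the   [S -> two]

S => P => two P the => two the S two the => two the P two the => two the the S two two the => two the the F P two two the => two the the the the P two two the => two the the the the the S two two two the => two the the the the the two two two two the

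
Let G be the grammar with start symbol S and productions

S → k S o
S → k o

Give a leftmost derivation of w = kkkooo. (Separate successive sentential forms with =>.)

S => kSo   [S → k S o]
kSo => kkSoo   [S → k S o]
kkSoo => kkkooo   [S → k o]

S => kSo => kkSoo => kkkooo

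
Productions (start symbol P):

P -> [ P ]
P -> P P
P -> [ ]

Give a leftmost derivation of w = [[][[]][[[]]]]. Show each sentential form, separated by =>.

P => [P]   [P -> [ P ]]
[P] => [PP]   [P -> P P]
[PP] => [[]P]   [P -> [ ]]
[[]P] => [[]PP]   [P -> P P]
[[]PP] => [[][P]P]   [P -> [ P ]]
[[][P]P] => [[][[]]P]   [P -> [ ]]
[[][[]]P] => [[][[]][P]]   [P -> [ P ]]
[[][[]][P]] => [[][[]][[P]]]   [P -> [ P ]]
[[][[]][[P]]] => [[][[]][[[]]]]   [P -> [ ]]

P => [P] => [PP] => [[]P] => [[]PP] => [[][P]P] => [[][[]]P] => [[][[]][P]] => [[][[]][[P]]] => [[][[]][[[]]]]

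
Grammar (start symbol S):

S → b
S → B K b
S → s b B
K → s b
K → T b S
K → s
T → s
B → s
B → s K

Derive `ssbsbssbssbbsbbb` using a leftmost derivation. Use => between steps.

S=>BKb=>sKKb=>sTbSKb=>ssbSKb=>ssbsbBKb=>ssbsbsKKb=>ssbsbsTbSKb=>ssbsbssbSKb=>ssbsbssbBKbKb=>ssbsbssbsKbKb=>ssbsbssbssbbKb=>ssbsbssbssbbTbSb=>ssbsbssbssbbsbSb=>ssbsbssbssbbsbbb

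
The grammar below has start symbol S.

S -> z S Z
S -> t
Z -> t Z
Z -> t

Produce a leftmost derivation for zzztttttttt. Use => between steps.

S => zSZ => zzSZZ => zzzSZZZ => zzztZZZ => zzzttZZZ => zzztttZZZ => zzzttttZZZ => zzztttttZZZ => zzzttttttZZ => zzztttttttZ => zzztttttttt

S => zSZ   [S -> z S Z]
zSZ => zzSZZ   [S -> z S Z]
zzSZZ => zzzSZZZ   [S -> z S Z]
zzzSZZZ => zzztZZZ   [S -> t]
zzztZZZ => zzzttZZZ   [Z -> t Z]
zzzttZZZ => zzztttZZZ   [Z -> t Z]
zzztttZZZ => zzzttttZZZ   [Z -> t Z]
zzzttttZZZ => zzztttttZZZ   [Z -> t Z]
zzztttttZZZ => zzzttttttZZ   [Z -> t]
zzzttttttZZ => zzztttttttZ   [Z -> t]
zzztttttttZ => zzztttttttt   [Z -> t]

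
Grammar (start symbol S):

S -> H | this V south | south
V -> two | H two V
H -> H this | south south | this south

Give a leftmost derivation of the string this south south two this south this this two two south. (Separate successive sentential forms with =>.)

S => this V south   [S -> this V south]
this V south => this H two V south   [V -> H two V]
this H two V south => this south south two V south   [H -> south south]
this south south two V south => this south south two H two V south   [V -> H two V]
this south south two H two V south => this south south two H this two V south   [H -> H this]
this south south two H this two V south => this south south two H this this two V south   [H -> H this]
this south south two H this this two V south => this south south two this south this this two V south   [H -> this south]
this south south two this south this this two V south => this south south two this south this this two two south   [V -> two]

S => this V south => this H two V south => this south south two V south => this south south two H two V south => this south south two H this two V south => this south south two H this this two V south => this south south two this south this this two V south => this south south two this south this this two two south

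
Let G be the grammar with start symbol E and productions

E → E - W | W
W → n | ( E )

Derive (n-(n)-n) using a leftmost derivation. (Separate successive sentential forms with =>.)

E => W   [E → W]
W => (E)   [W → ( E )]
(E) => (E-W)   [E → E - W]
(E-W) => (E-W-W)   [E → E - W]
(E-W-W) => (W-W-W)   [E → W]
(W-W-W) => (n-W-W)   [W → n]
(n-W-W) => (n-(E)-W)   [W → ( E )]
(n-(E)-W) => (n-(W)-W)   [E → W]
(n-(W)-W) => (n-(n)-W)   [W → n]
(n-(n)-W) => (n-(n)-n)   [W → n]

E=>W=>(E)=>(E-W)=>(E-W-W)=>(W-W-W)=>(n-W-W)=>(n-(E)-W)=>(n-(W)-W)=>(n-(n)-W)=>(n-(n)-n)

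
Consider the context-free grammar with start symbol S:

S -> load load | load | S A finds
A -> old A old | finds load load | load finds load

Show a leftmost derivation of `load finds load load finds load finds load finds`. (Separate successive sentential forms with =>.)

S => S A finds   [S -> S A finds]
S A finds => S A finds A finds   [S -> S A finds]
S A finds A finds => load A finds A finds   [S -> load]
load A finds A finds => load finds load load finds A finds   [A -> finds load load]
load finds load load finds A finds => load finds load load finds load finds load finds   [A -> load finds load]

S => S A finds => S A finds A finds => load A finds A finds => load finds load load finds A finds => load finds load load finds load finds load finds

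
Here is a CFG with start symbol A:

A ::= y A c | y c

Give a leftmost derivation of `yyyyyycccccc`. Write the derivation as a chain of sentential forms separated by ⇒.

A⇒yAc⇒yyAcc⇒yyyAccc⇒yyyyAcccc⇒yyyyyAccccc⇒yyyyyycccccc

A ⇒ yAc   [A ::= y A c]
yAc ⇒ yyAcc   [A ::= y A c]
yyAcc ⇒ yyyAccc   [A ::= y A c]
yyyAccc ⇒ yyyyAcccc   [A ::= y A c]
yyyyAcccc ⇒ yyyyyAccccc   [A ::= y A c]
yyyyyAccccc ⇒ yyyyyycccccc   [A ::= y c]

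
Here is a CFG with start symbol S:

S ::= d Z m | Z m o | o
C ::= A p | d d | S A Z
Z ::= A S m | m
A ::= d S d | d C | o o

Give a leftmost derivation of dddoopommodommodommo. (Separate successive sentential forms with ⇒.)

S ⇒ Zmo ⇒ ASmmo ⇒ dSdSmmo ⇒ dZmodSmmo ⇒ dASmmodSmmo ⇒ ddSdSmmodSmmo ⇒ ddZmodSmmodSmmo ⇒ ddASmmodSmmodSmmo ⇒ dddCSmmodSmmodSmmo ⇒ dddApSmmodSmmodSmmo ⇒ dddoopSmmodSmmodSmmo ⇒ dddoopommodSmmodSmmo ⇒ dddoopommodommodSmmo ⇒ dddoopommodommodommo

S ⇒ Zmo   [S ::= Z m o]
Zmo ⇒ ASmmo   [Z ::= A S m]
ASmmo ⇒ dSdSmmo   [A ::= d S d]
dSdSmmo ⇒ dZmodSmmo   [S ::= Z m o]
dZmodSmmo ⇒ dASmmodSmmo   [Z ::= A S m]
dASmmodSmmo ⇒ ddSdSmmodSmmo   [A ::= d S d]
ddSdSmmodSmmo ⇒ ddZmodSmmodSmmo   [S ::= Z m o]
ddZmodSmmodSmmo ⇒ ddASmmodSmmodSmmo   [Z ::= A S m]
ddASmmodSmmodSmmo ⇒ dddCSmmodSmmodSmmo   [A ::= d C]
dddCSmmodSmmodSmmo ⇒ dddApSmmodSmmodSmmo   [C ::= A p]
dddApSmmodSmmodSmmo ⇒ dddoopSmmodSmmodSmmo   [A ::= o o]
dddoopSmmodSmmodSmmo ⇒ dddoopommodSmmodSmmo   [S ::= o]
dddoopommodSmmodSmmo ⇒ dddoopommodommodSmmo   [S ::= o]
dddoopommodommodSmmo ⇒ dddoopommodommodommo   [S ::= o]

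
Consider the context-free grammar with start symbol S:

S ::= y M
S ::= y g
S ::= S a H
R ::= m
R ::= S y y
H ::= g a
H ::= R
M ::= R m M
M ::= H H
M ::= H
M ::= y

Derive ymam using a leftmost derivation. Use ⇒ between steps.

S ⇒ SaH ⇒ yMaH ⇒ yHaH ⇒ yRaH ⇒ ymaH ⇒ ymaR ⇒ ymam

S ⇒ SaH   [S ::= S a H]
SaH ⇒ yMaH   [S ::= y M]
yMaH ⇒ yHaH   [M ::= H]
yHaH ⇒ yRaH   [H ::= R]
yRaH ⇒ ymaH   [R ::= m]
ymaH ⇒ ymaR   [H ::= R]
ymaR ⇒ ymam   [R ::= m]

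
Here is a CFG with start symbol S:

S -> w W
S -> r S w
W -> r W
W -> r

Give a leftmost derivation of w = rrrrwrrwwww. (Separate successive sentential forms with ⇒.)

S ⇒ rSw ⇒ rrSww ⇒ rrrSwww ⇒ rrrrSwwww ⇒ rrrrwWwwww ⇒ rrrrwrWwwww ⇒ rrrrwrrwwww

S ⇒ rSw   [S -> r S w]
rSw ⇒ rrSww   [S -> r S w]
rrSww ⇒ rrrSwww   [S -> r S w]
rrrSwww ⇒ rrrrSwwww   [S -> r S w]
rrrrSwwww ⇒ rrrrwWwwww   [S -> w W]
rrrrwWwwww ⇒ rrrrwrWwwww   [W -> r W]
rrrrwrWwwww ⇒ rrrrwrrwwww   [W -> r]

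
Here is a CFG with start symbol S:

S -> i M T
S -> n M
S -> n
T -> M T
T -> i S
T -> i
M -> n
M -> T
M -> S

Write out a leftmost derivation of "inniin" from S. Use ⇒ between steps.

S⇒iMT⇒iST⇒inMT⇒inTT⇒inMTT⇒inSTT⇒innTT⇒inniT⇒inniiS⇒inniin

S ⇒ iMT   [S -> i M T]
iMT ⇒ iST   [M -> S]
iST ⇒ inMT   [S -> n M]
inMT ⇒ inTT   [M -> T]
inTT ⇒ inMTT   [T -> M T]
inMTT ⇒ inSTT   [M -> S]
inSTT ⇒ innTT   [S -> n]
innTT ⇒ inniT   [T -> i]
inniT ⇒ inniiS   [T -> i S]
inniiS ⇒ inniin   [S -> n]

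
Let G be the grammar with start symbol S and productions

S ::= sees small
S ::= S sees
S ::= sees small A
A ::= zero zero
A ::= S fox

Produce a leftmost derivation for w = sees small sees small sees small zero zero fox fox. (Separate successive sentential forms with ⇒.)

S ⇒ sees small A ⇒ sees small S fox ⇒ sees small sees small A fox ⇒ sees small sees small S fox fox ⇒ sees small sees small sees small A fox fox ⇒ sees small sees small sees small zero zero fox fox

S ⇒ sees small A   [S ::= sees small A]
sees small A ⇒ sees small S fox   [A ::= S fox]
sees small S fox ⇒ sees small sees small A fox   [S ::= sees small A]
sees small sees small A fox ⇒ sees small sees small S fox fox   [A ::= S fox]
sees small sees small S fox fox ⇒ sees small sees small sees small A fox fox   [S ::= sees small A]
sees small sees small sees small A fox fox ⇒ sees small sees small sees small zero zero fox fox   [A ::= zero zero]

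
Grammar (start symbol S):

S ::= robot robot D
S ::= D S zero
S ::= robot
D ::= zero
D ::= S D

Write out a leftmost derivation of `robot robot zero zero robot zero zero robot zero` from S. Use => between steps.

S => D S zero => S D S zero => D S zero D S zero => S D S zero D S zero => robot robot D D S zero D S zero => robot robot zero D S zero D S zero => robot robot zero zero S zero D S zero => robot robot zero zero robot zero D S zero => robot robot zero zero robot zero zero S zero => robot robot zero zero robot zero zero robot zero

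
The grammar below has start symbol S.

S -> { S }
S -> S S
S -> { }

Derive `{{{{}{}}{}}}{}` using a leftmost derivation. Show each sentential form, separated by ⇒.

S ⇒ SS ⇒ {S}S ⇒ {{S}}S ⇒ {{SS}}S ⇒ {{{S}S}}S ⇒ {{{SS}S}}S ⇒ {{{{}S}S}}S ⇒ {{{{}{}}S}}S ⇒ {{{{}{}}{}}}S ⇒ {{{{}{}}{}}}{}

S ⇒ SS   [S -> S S]
SS ⇒ {S}S   [S -> { S }]
{S}S ⇒ {{S}}S   [S -> { S }]
{{S}}S ⇒ {{SS}}S   [S -> S S]
{{SS}}S ⇒ {{{S}S}}S   [S -> { S }]
{{{S}S}}S ⇒ {{{SS}S}}S   [S -> S S]
{{{SS}S}}S ⇒ {{{{}S}S}}S   [S -> { }]
{{{{}S}S}}S ⇒ {{{{}{}}S}}S   [S -> { }]
{{{{}{}}S}}S ⇒ {{{{}{}}{}}}S   [S -> { }]
{{{{}{}}{}}}S ⇒ {{{{}{}}{}}}{}   [S -> { }]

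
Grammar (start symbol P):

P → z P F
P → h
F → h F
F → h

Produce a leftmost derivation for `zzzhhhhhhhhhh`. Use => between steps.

P=>zPF=>zzPFF=>zzzPFFF=>zzzhFFF=>zzzhhFFF=>zzzhhhFFF=>zzzhhhhFFF=>zzzhhhhhFFF=>zzzhhhhhhFFF=>zzzhhhhhhhFF=>zzzhhhhhhhhF=>zzzhhhhhhhhhF=>zzzhhhhhhhhhh

P => zPF   [P → z P F]
zPF => zzPFF   [P → z P F]
zzPFF => zzzPFFF   [P → z P F]
zzzPFFF => zzzhFFF   [P → h]
zzzhFFF => zzzhhFFF   [F → h F]
zzzhhFFF => zzzhhhFFF   [F → h F]
zzzhhhFFF => zzzhhhhFFF   [F → h F]
zzzhhhhFFF => zzzhhhhhFFF   [F → h F]
zzzhhhhhFFF => zzzhhhhhhFFF   [F → h F]
zzzhhhhhhFFF => zzzhhhhhhhFF   [F → h]
zzzhhhhhhhFF => zzzhhhhhhhhF   [F → h]
zzzhhhhhhhhF => zzzhhhhhhhhhF   [F → h F]
zzzhhhhhhhhhF => zzzhhhhhhhhhh   [F → h]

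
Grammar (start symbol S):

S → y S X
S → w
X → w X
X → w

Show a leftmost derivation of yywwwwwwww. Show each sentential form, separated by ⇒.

S ⇒ ySX ⇒ yySXX ⇒ yywXX ⇒ yywwXX ⇒ yywwwXX ⇒ yywwwwXX ⇒ yywwwwwXX ⇒ yywwwwwwXX ⇒ yywwwwwwwX ⇒ yywwwwwwww

S ⇒ ySX   [S → y S X]
ySX ⇒ yySXX   [S → y S X]
yySXX ⇒ yywXX   [S → w]
yywXX ⇒ yywwXX   [X → w X]
yywwXX ⇒ yywwwXX   [X → w X]
yywwwXX ⇒ yywwwwXX   [X → w X]
yywwwwXX ⇒ yywwwwwXX   [X → w X]
yywwwwwXX ⇒ yywwwwwwXX   [X → w X]
yywwwwwwXX ⇒ yywwwwwwwX   [X → w]
yywwwwwwwX ⇒ yywwwwwwww   [X → w]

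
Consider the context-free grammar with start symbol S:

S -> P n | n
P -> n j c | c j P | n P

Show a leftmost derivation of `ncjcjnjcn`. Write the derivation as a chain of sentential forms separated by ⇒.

S ⇒ Pn   [S -> P n]
Pn ⇒ nPn   [P -> n P]
nPn ⇒ ncjPn   [P -> c j P]
ncjPn ⇒ ncjcjPn   [P -> c j P]
ncjcjPn ⇒ ncjcjnjcn   [P -> n j c]

S ⇒ Pn ⇒ nPn ⇒ ncjPn ⇒ ncjcjPn ⇒ ncjcjnjcn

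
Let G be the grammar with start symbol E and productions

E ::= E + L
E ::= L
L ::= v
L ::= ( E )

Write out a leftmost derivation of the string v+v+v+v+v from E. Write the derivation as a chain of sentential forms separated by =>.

E => E+L => E+L+L => E+L+L+L => E+L+L+L+L => L+L+L+L+L => v+L+L+L+L => v+v+L+L+L => v+v+v+L+L => v+v+v+v+L => v+v+v+v+v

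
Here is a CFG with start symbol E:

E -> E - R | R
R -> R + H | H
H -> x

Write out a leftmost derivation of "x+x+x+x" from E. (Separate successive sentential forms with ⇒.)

E ⇒ R ⇒ R+H ⇒ R+H+H ⇒ R+H+H+H ⇒ H+H+H+H ⇒ x+H+H+H ⇒ x+x+H+H ⇒ x+x+x+H ⇒ x+x+x+x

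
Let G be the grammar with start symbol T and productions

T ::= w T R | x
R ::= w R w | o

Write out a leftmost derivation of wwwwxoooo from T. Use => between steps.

T => wTR => wwTRR => wwwTRRR => wwwwTRRRR => wwwwxRRRR => wwwwxoRRR => wwwwxooRR => wwwwxoooR => wwwwxoooo

T => wTR   [T ::= w T R]
wTR => wwTRR   [T ::= w T R]
wwTRR => wwwTRRR   [T ::= w T R]
wwwTRRR => wwwwTRRRR   [T ::= w T R]
wwwwTRRRR => wwwwxRRRR   [T ::= x]
wwwwxRRRR => wwwwxoRRR   [R ::= o]
wwwwxoRRR => wwwwxooRR   [R ::= o]
wwwwxooRR => wwwwxoooR   [R ::= o]
wwwwxoooR => wwwwxoooo   [R ::= o]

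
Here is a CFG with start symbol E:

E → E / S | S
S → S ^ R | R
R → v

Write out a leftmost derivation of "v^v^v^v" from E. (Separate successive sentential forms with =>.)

E => S   [E → S]
S => S^R   [S → S ^ R]
S^R => S^R^R   [S → S ^ R]
S^R^R => S^R^R^R   [S → S ^ R]
S^R^R^R => R^R^R^R   [S → R]
R^R^R^R => v^R^R^R   [R → v]
v^R^R^R => v^v^R^R   [R → v]
v^v^R^R => v^v^v^R   [R → v]
v^v^v^R => v^v^v^v   [R → v]

E=>S=>S^R=>S^R^R=>S^R^R^R=>R^R^R^R=>v^R^R^R=>v^v^R^R=>v^v^v^R=>v^v^v^v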